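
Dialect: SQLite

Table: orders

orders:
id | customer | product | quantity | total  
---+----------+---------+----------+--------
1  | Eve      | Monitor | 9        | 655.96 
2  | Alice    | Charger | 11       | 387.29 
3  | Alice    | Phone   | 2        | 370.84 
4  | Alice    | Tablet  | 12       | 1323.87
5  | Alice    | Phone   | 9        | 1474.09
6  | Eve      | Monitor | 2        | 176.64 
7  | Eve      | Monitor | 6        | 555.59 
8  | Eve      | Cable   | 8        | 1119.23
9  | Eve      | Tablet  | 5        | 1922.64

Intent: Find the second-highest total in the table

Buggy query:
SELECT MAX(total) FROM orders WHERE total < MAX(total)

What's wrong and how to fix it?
Bug: MAX(total) on the right of the comparison is an aggregate-in-WHERE error

Fix: Put the inner MAX in a scalar subquery

Corrected query:
SELECT MAX(total) FROM orders WHERE total < (SELECT MAX(total) FROM orders)

Result:
MAX(total)
----------
1474.09   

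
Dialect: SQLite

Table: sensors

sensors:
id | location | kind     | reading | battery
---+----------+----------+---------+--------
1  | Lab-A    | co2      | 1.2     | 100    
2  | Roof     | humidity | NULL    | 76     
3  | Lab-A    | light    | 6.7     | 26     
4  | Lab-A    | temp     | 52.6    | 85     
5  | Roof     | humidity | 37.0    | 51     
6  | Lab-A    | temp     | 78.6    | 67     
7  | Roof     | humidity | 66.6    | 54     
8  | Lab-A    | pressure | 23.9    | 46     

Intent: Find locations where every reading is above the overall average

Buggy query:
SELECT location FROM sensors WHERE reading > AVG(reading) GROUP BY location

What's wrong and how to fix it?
Bug: AVG() is an aggregate; it can't sit directly in WHERE

Fix: Use a subquery for AVG and a HAVING MIN(...) filter so the condition holds for every row in the group

Corrected query:
SELECT location FROM sensors GROUP BY location HAVING MIN(reading) > (SELECT AVG(reading) FROM sensors)

Result:
(no rows)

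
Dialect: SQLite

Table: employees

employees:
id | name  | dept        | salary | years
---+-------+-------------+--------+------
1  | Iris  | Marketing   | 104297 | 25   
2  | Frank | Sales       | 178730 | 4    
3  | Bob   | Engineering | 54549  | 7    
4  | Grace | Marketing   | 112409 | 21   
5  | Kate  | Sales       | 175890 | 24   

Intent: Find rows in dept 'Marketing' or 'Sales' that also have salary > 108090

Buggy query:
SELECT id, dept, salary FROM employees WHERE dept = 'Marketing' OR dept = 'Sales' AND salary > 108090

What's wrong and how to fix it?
Bug: AND binds tighter than OR, so this parses as dept = 'Marketing' OR (dept = 'Sales' AND salary > 108090)

Fix: Add parentheses around the OR so the AND applies to both alternatives

Corrected query:
SELECT id, dept, salary FROM employees WHERE (dept = 'Marketing' OR dept = 'Sales') AND salary > 108090

Result:
id | dept      | salary
---+-----------+-------
2  | Sales     | 178730
4  | Marketing | 112409
5  | Sales     | 175890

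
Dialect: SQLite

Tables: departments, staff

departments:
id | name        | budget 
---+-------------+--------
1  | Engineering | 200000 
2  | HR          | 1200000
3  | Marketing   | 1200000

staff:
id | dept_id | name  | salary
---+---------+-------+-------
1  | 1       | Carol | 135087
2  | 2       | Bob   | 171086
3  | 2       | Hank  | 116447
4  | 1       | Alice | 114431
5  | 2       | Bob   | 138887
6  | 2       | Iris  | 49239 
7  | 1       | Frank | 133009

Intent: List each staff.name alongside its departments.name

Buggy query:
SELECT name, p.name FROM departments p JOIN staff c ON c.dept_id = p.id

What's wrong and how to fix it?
Bug: Both tables have a 'name' column; the unqualified reference is ambiguous

Fix: Qualify the column with its table alias (c.name)

Corrected query:
SELECT c.name, p.name FROM departments p JOIN staff c ON c.dept_id = p.id

Result:
name  | name       
------+------------
Carol | Engineering
Bob   | HR         
Hank  | HR         
Alice | Engineering
Bob   | HR         
Iris  | HR         
Frank | Engineering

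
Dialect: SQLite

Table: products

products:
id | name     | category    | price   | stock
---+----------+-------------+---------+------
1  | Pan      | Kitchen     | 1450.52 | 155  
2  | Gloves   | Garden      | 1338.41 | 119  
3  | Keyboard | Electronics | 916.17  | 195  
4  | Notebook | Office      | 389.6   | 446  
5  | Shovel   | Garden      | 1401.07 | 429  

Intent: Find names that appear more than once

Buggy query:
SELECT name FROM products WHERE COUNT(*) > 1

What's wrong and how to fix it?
Bug: COUNT(*) is an aggregate and cannot be used in WHERE

Fix: GROUP BY name, then filter groups with HAVING COUNT(*) > 1

Corrected query:
SELECT name FROM products GROUP BY name HAVING COUNT(*) > 1

Result:
(no rows)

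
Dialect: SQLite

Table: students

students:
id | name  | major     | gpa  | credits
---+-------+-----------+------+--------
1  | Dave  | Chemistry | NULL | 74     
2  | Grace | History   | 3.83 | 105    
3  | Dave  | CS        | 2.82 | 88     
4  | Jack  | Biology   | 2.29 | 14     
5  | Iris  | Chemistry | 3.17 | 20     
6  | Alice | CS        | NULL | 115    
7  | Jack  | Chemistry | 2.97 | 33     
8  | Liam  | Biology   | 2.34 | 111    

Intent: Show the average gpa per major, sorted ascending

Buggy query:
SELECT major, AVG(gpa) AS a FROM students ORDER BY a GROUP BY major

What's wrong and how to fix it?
Bug: ORDER BY appears before GROUP BY; SQL clause order requires GROUP BY first

Fix: Move ORDER BY to the end, after GROUP BY

Corrected query:
SELECT major, AVG(gpa) AS a FROM students GROUP BY major ORDER BY a

Result:
major     | a    
----------+------
Biology   | 2.315
CS        | 2.82 
Chemistry | 3.07 
History   | 3.83 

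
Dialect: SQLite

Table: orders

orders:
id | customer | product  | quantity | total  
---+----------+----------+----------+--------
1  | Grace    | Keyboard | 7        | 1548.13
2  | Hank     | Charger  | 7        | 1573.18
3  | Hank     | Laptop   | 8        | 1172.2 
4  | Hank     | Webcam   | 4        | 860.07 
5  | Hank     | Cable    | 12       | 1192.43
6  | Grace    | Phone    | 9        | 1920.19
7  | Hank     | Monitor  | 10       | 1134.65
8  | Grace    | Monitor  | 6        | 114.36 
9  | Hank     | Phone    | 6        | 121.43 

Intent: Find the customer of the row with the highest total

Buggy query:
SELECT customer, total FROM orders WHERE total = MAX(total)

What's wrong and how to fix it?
Bug: WHERE is evaluated per row; an aggregate over the whole table isn't defined there

Fix: Use a subquery: WHERE total = (SELECT MAX(total) FROM orders)

Corrected query:
SELECT customer, total FROM orders WHERE total = (SELECT MAX(total) FROM orders)

Result:
customer | total  
---------+--------
Grace    | 1920.19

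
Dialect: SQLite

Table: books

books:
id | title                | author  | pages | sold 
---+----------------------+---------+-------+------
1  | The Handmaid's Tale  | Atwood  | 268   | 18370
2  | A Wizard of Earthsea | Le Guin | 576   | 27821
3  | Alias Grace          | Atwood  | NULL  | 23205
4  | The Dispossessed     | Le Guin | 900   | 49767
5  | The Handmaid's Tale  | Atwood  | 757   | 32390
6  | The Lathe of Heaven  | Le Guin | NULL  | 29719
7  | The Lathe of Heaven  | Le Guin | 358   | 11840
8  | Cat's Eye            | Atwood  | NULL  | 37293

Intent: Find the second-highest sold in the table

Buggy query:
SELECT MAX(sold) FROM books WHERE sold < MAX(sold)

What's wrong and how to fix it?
Bug: MAX(sold) on the right of the comparison is an aggregate-in-WHERE error

Fix: Compute the overall MAX in a subquery, then take MAX of rows below it

Corrected query:
SELECT MAX(sold) FROM books WHERE sold < (SELECT MAX(sold) FROM books)

Result:
MAX(sold)
---------
37293    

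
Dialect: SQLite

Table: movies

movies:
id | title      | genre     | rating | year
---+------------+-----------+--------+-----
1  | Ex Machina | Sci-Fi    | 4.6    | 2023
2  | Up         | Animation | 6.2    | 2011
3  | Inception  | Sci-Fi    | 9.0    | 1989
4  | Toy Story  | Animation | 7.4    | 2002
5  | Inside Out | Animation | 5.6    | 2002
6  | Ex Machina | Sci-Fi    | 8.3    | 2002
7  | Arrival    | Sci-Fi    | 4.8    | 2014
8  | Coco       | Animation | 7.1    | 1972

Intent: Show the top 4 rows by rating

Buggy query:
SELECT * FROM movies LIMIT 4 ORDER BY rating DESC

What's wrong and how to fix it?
Bug: ORDER BY cannot follow LIMIT; LIMIT is the final clause

Fix: Swap the clauses: ORDER BY first, then LIMIT

Corrected query:
SELECT * FROM movies ORDER BY rating DESC LIMIT 4

Result:
id | title      | genre     | rating | year
---+------------+-----------+--------+-----
3  | Inception  | Sci-Fi    | 9      | 1989
6  | Ex Machina | Sci-Fi    | 8.3    | 2002
4  | Toy Story  | Animation | 7.4    | 2002
8  | Coco       | Animation | 7.1    | 1972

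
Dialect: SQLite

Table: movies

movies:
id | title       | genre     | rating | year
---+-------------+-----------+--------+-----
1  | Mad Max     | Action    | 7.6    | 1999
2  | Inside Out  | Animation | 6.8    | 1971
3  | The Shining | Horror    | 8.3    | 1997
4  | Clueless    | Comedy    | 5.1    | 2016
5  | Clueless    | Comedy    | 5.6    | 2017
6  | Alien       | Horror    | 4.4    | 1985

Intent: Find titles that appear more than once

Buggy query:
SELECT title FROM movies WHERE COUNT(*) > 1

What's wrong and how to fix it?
Bug: WHERE can't reference COUNT(*); aggregates are computed after WHERE

Fix: GROUP BY title, then filter groups with HAVING COUNT(*) > 1

Corrected query:
SELECT title FROM movies GROUP BY title HAVING COUNT(*) > 1

Result:
title   
--------
Clueless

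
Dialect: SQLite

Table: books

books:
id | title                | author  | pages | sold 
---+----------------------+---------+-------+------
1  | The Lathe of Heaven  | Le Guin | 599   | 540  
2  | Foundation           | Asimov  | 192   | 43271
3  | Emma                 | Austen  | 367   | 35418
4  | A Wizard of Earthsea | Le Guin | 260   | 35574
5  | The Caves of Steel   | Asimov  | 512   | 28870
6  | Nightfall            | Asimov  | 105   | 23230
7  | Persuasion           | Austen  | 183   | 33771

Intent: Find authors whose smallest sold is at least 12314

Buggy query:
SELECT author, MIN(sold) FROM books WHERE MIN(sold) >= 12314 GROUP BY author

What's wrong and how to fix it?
Bug: Aggregates like MIN are computed per group after WHERE runs

Fix: Replace WHERE with HAVING after the GROUP BY

Corrected query:
SELECT author, MIN(sold) FROM books GROUP BY author HAVING MIN(sold) >= 12314

Result:
author | MIN(sold)
-------+----------
Asimov | 23230    
Austen | 33771    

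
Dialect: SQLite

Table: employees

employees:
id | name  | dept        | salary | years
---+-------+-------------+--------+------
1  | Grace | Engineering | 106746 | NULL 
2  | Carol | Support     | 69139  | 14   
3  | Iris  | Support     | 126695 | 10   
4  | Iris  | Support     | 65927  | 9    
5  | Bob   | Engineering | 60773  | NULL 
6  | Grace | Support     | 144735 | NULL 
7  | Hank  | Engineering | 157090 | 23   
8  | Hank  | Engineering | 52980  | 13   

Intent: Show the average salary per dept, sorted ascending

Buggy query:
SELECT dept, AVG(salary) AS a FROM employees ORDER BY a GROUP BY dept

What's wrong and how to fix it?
Bug: ORDER BY appears before GROUP BY; SQL clause order requires GROUP BY first

Fix: Move ORDER BY to the end, after GROUP BY

Corrected query:
SELECT dept, AVG(salary) AS a FROM employees GROUP BY dept ORDER BY a

Result:
dept        | a       
------------+---------
Engineering | 94397.25
Support     | 101624  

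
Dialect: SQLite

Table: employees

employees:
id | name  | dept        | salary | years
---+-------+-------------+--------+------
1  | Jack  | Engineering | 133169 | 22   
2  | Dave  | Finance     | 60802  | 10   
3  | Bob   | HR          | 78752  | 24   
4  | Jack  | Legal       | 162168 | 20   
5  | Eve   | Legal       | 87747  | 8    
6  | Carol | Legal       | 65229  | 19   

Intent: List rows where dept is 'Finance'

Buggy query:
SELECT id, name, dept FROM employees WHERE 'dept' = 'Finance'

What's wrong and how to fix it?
Bug: 'dept' in single quotes is a string literal, not the column; the comparison is literal-vs-literal and never true

Fix: Reference the column as dept without single quotes

Corrected query:
SELECT id, name, dept FROM employees WHERE dept = 'Finance'

Result:
id | name | dept   
---+------+--------
2  | Dave | Finance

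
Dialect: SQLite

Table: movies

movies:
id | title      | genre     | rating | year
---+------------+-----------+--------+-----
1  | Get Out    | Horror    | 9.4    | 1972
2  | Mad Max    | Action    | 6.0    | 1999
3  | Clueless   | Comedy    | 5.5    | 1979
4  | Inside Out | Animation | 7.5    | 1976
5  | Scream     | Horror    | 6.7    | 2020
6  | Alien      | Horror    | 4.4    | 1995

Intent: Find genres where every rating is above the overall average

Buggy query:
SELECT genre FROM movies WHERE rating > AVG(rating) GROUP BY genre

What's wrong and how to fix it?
Bug: AVG() is an aggregate; it can't sit directly in WHERE

Fix: Compute the overall average in a scalar subquery and compare each group's MIN against it in HAVING

Corrected query:
SELECT genre FROM movies GROUP BY genre HAVING MIN(rating) > (SELECT AVG(rating) FROM movies)

Result:
genre    
---------
Animation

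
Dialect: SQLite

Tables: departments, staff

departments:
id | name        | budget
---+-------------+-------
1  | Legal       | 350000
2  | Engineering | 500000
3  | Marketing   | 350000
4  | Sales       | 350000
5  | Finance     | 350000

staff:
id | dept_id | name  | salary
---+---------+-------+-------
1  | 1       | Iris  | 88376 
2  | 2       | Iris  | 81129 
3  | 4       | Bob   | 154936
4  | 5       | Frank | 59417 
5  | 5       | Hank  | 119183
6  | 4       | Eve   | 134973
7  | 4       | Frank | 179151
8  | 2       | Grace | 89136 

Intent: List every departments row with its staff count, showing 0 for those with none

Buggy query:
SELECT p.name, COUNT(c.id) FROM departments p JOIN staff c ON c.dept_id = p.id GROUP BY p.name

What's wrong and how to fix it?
Bug: INNER JOIN drops departments rows that have no matching staff rows

Fix: Use LEFT JOIN so parents without children still appear (COUNT(c.id) gives 0)

Corrected query:
SELECT p.name, COUNT(c.id) FROM departments p LEFT JOIN staff c ON c.dept_id = p.id GROUP BY p.name

Result:
name        | COUNT(c.id)
------------+------------
Engineering | 2          
Finance     | 2          
Legal       | 1          
Marketing   | 0          
Sales       | 3          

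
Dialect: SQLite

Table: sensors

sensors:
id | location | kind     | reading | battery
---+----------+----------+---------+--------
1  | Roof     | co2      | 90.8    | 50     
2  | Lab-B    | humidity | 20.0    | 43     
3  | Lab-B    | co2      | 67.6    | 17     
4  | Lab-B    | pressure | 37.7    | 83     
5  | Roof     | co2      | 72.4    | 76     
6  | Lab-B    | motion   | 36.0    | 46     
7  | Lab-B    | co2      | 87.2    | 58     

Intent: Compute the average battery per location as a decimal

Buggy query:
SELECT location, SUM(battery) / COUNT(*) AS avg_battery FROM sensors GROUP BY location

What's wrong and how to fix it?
Bug: SUM(battery) and COUNT(*) are both integers; the division truncates the fractional part

Fix: Cast one side to REAL so the division keeps the fractional part

Corrected query:
SELECT location, SUM(battery) * 1.0 / COUNT(*) AS avg_battery FROM sensors GROUP BY location

Result:
location | avg_battery
---------+------------
Lab-B    | 49.4       
Roof     | 63         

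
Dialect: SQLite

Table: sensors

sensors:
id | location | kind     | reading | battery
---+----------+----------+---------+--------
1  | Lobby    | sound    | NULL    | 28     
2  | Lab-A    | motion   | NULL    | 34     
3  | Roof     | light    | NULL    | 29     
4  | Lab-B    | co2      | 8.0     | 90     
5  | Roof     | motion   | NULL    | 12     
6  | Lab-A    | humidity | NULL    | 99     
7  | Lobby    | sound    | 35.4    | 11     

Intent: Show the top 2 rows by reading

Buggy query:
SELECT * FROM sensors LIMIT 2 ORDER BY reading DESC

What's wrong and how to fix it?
Bug: LIMIT must come after ORDER BY

Fix: Swap the clauses: ORDER BY first, then LIMIT

Corrected query:
SELECT * FROM sensors ORDER BY reading DESC LIMIT 2

Result:
id | location | kind  | reading | battery
---+----------+-------+---------+--------
7  | Lobby    | sound | 35.4    | 11     
4  | Lab-B    | co2   | 8       | 90     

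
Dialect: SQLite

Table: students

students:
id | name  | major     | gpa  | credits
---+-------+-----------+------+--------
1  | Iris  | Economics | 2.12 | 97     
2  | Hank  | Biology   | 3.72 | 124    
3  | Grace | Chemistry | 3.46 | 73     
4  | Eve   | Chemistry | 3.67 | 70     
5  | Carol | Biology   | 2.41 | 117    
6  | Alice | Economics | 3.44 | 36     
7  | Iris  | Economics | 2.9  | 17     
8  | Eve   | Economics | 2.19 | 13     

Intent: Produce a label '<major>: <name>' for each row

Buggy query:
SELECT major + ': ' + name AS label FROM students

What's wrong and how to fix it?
Bug: '+' is numeric addition; on text columns SQLite converts them to 0 instead of concatenating

Fix: Replace + with || to concatenate text

Corrected query:
SELECT major || ': ' || name AS label FROM students

Result:
label           
----------------
Economics: Iris 
Biology: Hank   
Chemistry: Grace
Chemistry: Eve  
Biology: Carol  
Economics: Alice
Economics: Iris 
Economics: Eve  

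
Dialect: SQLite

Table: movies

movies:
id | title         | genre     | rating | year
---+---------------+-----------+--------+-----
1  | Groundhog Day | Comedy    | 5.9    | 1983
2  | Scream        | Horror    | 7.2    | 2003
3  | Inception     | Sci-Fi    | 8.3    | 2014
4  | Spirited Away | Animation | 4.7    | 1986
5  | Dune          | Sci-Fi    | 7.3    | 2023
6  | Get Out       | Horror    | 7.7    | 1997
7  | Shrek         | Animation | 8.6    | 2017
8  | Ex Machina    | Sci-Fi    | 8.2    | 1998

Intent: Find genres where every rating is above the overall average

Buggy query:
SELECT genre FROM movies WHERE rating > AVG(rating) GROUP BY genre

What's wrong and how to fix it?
Bug: AVG() is an aggregate; it can't sit directly in WHERE

Fix: Compute the overall average in a scalar subquery and compare each group's MIN against it in HAVING

Corrected query:
SELECT genre FROM movies GROUP BY genre HAVING MIN(rating) > (SELECT AVG(rating) FROM movies)

Result:
genre 
------
Sci-Fi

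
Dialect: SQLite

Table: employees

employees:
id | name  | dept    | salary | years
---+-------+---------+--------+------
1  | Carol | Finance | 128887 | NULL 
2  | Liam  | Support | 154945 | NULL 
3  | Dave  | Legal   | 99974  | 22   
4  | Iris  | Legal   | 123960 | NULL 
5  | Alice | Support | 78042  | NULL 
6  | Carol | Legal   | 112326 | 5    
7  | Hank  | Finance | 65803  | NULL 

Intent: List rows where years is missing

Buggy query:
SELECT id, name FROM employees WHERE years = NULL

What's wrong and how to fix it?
Bug: '= NULL' is always unknown in SQL three-valued logic, so no rows match

Fix: Replace '= NULL' with 'IS NULL'

Corrected query:
SELECT id, name FROM employees WHERE years IS NULL

Result:
id | name 
---+------
1  | Carol
2  | Liam 
4  | Iris 
5  | Alice
7  | Hank 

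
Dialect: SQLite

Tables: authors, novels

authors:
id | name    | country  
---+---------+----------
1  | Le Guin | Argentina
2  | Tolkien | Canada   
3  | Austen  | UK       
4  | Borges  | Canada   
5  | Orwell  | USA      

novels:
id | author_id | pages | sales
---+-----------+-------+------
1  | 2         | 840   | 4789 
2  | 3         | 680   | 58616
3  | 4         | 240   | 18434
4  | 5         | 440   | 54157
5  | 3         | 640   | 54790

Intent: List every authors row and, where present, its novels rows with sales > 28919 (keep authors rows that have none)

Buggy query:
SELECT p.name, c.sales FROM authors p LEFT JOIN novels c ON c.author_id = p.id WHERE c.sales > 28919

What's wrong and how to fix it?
Bug: A WHERE condition on the right-hand table after LEFT JOIN drops unmatched parents

Fix: Move the right-table condition into the ON clause so unmatched parents are kept

Corrected query:
SELECT p.name, c.sales FROM authors p LEFT JOIN novels c ON c.author_id = p.id AND c.sales > 28919

Result:
name    | sales
--------+------
Le Guin | NULL 
Tolkien | NULL 
Austen  | 54790
Austen  | 58616
Borges  | NULL 
Orwell  | 54157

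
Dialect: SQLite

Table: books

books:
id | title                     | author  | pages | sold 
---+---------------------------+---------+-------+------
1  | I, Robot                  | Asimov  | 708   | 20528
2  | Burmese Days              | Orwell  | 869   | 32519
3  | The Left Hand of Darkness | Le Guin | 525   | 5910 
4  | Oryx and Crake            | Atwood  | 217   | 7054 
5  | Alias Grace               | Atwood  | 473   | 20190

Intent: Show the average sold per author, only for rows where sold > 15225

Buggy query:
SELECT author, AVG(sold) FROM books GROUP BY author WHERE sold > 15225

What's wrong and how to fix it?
Bug: Row-level WHERE must come before GROUP BY in the clause order

Fix: Move the WHERE clause before GROUP BY

Corrected query:
SELECT author, AVG(sold) FROM books WHERE sold > 15225 GROUP BY author

Result:
author | AVG(sold)
-------+----------
Asimov | 20528    
Atwood | 20190    
Orwell | 32519    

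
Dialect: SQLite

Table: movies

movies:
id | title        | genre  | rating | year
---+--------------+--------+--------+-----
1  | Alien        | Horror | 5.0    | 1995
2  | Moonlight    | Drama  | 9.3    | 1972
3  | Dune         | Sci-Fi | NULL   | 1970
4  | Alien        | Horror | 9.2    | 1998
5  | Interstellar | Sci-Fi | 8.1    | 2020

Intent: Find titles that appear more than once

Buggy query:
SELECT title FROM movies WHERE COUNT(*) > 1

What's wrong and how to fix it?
Bug: COUNT(*) is an aggregate and cannot be used in WHERE

Fix: GROUP BY title, then filter groups with HAVING COUNT(*) > 1

Corrected query:
SELECT title FROM movies GROUP BY title HAVING COUNT(*) > 1

Result:
title
-----
Alien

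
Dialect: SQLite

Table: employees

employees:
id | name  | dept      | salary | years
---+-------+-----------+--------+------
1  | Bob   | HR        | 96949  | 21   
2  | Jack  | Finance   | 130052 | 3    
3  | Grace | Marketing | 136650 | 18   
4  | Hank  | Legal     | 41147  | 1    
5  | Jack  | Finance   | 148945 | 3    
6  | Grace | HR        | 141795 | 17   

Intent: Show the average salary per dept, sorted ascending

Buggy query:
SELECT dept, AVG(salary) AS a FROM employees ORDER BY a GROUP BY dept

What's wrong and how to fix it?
Bug: ORDER BY appears before GROUP BY; SQL clause order requires GROUP BY first

Fix: Move ORDER BY to the end, after GROUP BY

Corrected query:
SELECT dept, AVG(salary) AS a FROM employees GROUP BY dept ORDER BY a

Result:
dept      | a       
----------+---------
Legal     | 41147   
HR        | 119372  
Marketing | 136650  
Finance   | 139498.5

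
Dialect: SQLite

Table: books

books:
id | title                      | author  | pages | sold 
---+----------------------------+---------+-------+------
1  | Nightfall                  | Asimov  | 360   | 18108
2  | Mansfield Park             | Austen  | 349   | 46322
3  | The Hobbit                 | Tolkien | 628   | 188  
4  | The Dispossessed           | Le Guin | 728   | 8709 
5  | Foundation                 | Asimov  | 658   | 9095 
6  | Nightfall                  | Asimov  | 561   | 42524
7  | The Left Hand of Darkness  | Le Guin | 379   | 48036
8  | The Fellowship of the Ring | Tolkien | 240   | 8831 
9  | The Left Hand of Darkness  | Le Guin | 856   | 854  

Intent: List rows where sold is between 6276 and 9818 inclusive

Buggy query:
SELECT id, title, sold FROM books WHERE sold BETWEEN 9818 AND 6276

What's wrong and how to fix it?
Bug: The bounds are reversed; BETWEEN a AND b requires a <= b to match anything

Fix: Write BETWEEN 6276 AND 9818

Corrected query:
SELECT id, title, sold FROM books WHERE sold BETWEEN 6276 AND 9818

Result:
id | title                      | sold
---+----------------------------+-----
4  | The Dispossessed           | 8709
5  | Foundation                 | 9095
8  | The Fellowship of the Ring | 8831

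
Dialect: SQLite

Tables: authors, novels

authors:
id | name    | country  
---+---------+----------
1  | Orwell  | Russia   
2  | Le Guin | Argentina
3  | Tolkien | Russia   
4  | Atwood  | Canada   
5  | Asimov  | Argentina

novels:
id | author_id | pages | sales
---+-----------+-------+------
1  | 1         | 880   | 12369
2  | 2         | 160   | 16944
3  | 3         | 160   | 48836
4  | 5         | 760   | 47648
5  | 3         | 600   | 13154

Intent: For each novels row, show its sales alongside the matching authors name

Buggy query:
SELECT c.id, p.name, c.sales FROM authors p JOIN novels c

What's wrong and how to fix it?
Bug: JOIN with no ON clause produces a cartesian product; every novels row pairs with every authors row

Fix: Add ON c.author_id = p.id to the JOIN

Corrected query:
SELECT c.id, p.name, c.sales FROM authors p JOIN novels c ON c.author_id = p.id

Result:
id | name    | sales
---+---------+------
1  | Orwell  | 12369
2  | Le Guin | 16944
3  | Tolkien | 48836
4  | Asimov  | 47648
5  | Tolkien | 13154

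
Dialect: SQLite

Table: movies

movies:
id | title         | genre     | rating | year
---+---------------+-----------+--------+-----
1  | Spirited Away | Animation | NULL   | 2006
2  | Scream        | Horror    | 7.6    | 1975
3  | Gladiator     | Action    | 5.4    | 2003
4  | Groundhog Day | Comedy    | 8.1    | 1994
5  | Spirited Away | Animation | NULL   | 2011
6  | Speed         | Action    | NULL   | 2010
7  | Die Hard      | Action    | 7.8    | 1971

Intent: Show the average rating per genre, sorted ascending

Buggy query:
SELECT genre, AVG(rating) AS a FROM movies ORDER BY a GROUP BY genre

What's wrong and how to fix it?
Bug: GROUP BY must precede ORDER BY

Fix: Reorder: SELECT … FROM … GROUP BY … ORDER BY …

Corrected query:
SELECT genre, AVG(rating) AS a FROM movies GROUP BY genre ORDER BY a

Result:
genre     | a   
----------+-----
Animation | NULL
Action    | 6.6 
Horror    | 7.6 
Comedy    | 8.1 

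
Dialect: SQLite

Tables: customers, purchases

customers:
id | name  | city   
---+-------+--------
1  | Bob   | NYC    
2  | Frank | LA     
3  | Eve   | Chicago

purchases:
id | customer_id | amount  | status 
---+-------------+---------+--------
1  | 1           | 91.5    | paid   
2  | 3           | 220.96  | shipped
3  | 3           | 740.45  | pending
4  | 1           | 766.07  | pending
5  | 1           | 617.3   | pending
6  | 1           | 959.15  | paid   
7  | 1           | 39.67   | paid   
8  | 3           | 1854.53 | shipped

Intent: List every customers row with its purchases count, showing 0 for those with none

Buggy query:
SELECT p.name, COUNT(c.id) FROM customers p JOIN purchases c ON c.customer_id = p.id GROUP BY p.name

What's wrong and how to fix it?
Bug: INNER JOIN drops customers rows that have no matching purchases rows

Fix: Use LEFT JOIN so parents without children still appear (COUNT(c.id) gives 0)

Corrected query:
SELECT p.name, COUNT(c.id) FROM customers p LEFT JOIN purchases c ON c.customer_id = p.id GROUP BY p.name

Result:
name  | COUNT(c.id)
------+------------
Bob   | 5          
Eve   | 3          
Frank | 0          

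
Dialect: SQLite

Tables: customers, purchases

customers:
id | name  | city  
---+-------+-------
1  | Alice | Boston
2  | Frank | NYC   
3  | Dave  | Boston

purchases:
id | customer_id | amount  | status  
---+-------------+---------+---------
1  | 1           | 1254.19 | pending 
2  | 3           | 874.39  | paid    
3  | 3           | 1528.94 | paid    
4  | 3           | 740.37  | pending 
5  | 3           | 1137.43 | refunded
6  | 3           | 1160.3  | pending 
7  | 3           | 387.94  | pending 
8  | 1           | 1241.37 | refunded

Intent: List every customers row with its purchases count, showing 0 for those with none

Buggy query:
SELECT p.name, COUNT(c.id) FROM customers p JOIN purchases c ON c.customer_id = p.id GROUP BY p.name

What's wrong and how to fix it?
Bug: INNER JOIN drops customers rows that have no matching purchases rows

Fix: Use LEFT JOIN so parents without children still appear (COUNT(c.id) gives 0)

Corrected query:
SELECT p.name, COUNT(c.id) FROM customers p LEFT JOIN purchases c ON c.customer_id = p.id GROUP BY p.name

Result:
name  | COUNT(c.id)
------+------------
Alice | 2          
Dave  | 6          
Frank | 0          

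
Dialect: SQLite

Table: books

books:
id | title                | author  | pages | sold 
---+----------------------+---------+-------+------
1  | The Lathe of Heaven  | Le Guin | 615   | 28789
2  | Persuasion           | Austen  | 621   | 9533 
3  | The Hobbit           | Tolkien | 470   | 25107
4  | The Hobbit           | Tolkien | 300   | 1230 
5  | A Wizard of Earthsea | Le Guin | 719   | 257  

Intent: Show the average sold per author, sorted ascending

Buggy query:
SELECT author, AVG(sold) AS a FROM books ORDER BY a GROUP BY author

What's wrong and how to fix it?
Bug: GROUP BY must precede ORDER BY

Fix: Reorder: SELECT … FROM … GROUP BY … ORDER BY …

Corrected query:
SELECT author, AVG(sold) AS a FROM books GROUP BY author ORDER BY a

Result:
author  | a      
--------+--------
Austen  | 9533   
Tolkien | 13168.5
Le Guin | 14523  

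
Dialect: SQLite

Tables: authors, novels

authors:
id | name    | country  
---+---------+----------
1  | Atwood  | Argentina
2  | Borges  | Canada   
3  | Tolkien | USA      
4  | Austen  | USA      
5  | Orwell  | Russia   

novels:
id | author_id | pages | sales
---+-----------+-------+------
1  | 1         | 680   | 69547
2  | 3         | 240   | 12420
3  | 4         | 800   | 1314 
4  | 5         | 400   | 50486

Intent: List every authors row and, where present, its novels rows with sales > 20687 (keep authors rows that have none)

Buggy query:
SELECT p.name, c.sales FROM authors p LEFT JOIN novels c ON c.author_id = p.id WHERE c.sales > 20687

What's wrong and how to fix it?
Bug: A WHERE condition on the right-hand table after LEFT JOIN drops unmatched parents

Fix: Put 'c.sales > 20687' in the JOIN's ON clause instead of WHERE

Corrected query:
SELECT p.name, c.sales FROM authors p LEFT JOIN novels c ON c.author_id = p.id AND c.sales > 20687

Result:
name    | sales
--------+------
Atwood  | 69547
Borges  | NULL 
Tolkien | NULL 
Austen  | NULL 
Orwell  | 50486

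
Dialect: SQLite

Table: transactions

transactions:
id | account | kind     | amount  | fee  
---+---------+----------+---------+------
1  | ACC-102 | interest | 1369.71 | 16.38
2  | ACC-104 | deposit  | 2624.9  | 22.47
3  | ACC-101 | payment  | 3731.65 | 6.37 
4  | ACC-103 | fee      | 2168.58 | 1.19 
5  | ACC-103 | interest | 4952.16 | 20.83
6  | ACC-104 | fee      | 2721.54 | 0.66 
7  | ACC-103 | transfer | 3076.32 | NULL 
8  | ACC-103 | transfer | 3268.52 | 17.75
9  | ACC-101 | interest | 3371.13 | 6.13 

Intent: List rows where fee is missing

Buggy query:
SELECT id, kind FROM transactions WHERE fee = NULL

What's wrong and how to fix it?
Bug: '= NULL' is always unknown in SQL three-valued logic, so no rows match

Fix: Replace '= NULL' with 'IS NULL'

Corrected query:
SELECT id, kind FROM transactions WHERE fee IS NULL

Result:
id | kind    
---+---------
7  | transfer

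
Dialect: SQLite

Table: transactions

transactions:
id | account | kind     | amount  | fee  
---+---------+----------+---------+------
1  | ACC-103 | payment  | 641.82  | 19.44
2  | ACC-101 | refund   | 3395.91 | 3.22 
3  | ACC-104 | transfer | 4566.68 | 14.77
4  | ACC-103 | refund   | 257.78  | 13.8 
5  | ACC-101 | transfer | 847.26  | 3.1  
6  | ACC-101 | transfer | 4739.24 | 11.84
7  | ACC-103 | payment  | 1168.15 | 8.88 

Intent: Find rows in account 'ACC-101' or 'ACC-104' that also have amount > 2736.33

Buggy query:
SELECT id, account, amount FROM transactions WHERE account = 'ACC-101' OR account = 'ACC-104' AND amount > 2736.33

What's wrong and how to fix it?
Bug: Without parentheses, AND is evaluated before OR, so the amount filter only applies to the 'ACC-104' branch

Fix: Add parentheses around the OR so the AND applies to both alternatives

Corrected query:
SELECT id, account, amount FROM transactions WHERE (account = 'ACC-101' OR account = 'ACC-104') AND amount > 2736.33

Result:
id | account | amount 
---+---------+--------
2  | ACC-101 | 3395.91
3  | ACC-104 | 4566.68
6  | ACC-101 | 4739.24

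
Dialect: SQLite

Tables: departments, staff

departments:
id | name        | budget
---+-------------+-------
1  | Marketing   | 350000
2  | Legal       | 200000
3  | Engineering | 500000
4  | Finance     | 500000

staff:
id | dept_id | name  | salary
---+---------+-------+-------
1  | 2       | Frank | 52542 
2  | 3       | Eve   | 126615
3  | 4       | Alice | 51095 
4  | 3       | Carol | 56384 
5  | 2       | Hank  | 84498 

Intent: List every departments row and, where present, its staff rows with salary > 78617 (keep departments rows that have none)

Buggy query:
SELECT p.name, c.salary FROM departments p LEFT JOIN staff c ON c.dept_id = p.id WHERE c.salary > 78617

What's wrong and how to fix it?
Bug: A WHERE condition on the right-hand table after LEFT JOIN drops unmatched parents

Fix: Put 'c.salary > 78617' in the JOIN's ON clause instead of WHERE

Corrected query:
SELECT p.name, c.salary FROM departments p LEFT JOIN staff c ON c.dept_id = p.id AND c.salary > 78617

Result:
name        | salary
------------+-------
Marketing   | NULL  
Legal       | 84498 
Engineering | 126615
Finance     | NULL  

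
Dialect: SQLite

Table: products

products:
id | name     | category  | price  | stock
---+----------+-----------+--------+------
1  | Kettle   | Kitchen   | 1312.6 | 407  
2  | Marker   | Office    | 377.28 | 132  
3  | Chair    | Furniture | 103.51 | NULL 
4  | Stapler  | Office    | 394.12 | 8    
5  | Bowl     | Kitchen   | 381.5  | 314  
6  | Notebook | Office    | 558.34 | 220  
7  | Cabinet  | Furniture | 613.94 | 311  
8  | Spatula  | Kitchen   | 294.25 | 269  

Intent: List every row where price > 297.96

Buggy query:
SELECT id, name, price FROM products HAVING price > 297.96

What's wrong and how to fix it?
Bug: HAVING filters the output of aggregation, but this query has no GROUP BY and no aggregate functions, so SQLite rejects it (HAVING clause on a non-aggregate query); the condition here is per row

Fix: Replace HAVING with WHERE since the condition applies to individual rows

Corrected query:
SELECT id, name, price FROM products WHERE price > 297.96

Result:
id | name     | price 
---+----------+-------
1  | Kettle   | 1312.6
2  | Marker   | 377.28
4  | Stapler  | 394.12
5  | Bowl     | 381.5 
6  | Notebook | 558.34
7  | Cabinet  | 613.94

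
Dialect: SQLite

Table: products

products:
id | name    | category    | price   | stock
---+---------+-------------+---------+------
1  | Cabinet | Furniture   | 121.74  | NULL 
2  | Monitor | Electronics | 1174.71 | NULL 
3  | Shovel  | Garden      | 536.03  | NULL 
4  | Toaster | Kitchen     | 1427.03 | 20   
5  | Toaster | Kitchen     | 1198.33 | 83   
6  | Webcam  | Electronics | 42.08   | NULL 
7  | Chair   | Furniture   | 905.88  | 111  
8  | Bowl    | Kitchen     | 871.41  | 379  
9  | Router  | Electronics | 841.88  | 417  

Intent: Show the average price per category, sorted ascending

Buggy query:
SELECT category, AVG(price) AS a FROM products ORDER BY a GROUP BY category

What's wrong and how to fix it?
Bug: GROUP BY must precede ORDER BY

Fix: Reorder: SELECT … FROM … GROUP BY … ORDER BY …

Corrected query:
SELECT category, AVG(price) AS a FROM products GROUP BY category ORDER BY a

Result:
category    | a         
------------+-----------
Furniture   | 513.81    
Garden      | 536.03    
Electronics | 686.223333
Kitchen     | 1165.59   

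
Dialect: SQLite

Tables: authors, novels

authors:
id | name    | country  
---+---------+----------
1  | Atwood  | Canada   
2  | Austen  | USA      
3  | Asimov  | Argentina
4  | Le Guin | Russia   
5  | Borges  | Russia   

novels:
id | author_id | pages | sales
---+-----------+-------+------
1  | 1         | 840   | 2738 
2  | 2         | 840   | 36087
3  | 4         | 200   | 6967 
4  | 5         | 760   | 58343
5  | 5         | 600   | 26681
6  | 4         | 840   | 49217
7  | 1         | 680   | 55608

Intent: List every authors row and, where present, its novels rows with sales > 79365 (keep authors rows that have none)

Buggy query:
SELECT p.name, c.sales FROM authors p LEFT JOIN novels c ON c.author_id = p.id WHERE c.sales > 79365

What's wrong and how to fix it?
Bug: A WHERE condition on the right-hand table after LEFT JOIN drops unmatched parents

Fix: Put 'c.sales > 79365' in the JOIN's ON clause instead of WHERE

Corrected query:
SELECT p.name, c.sales FROM authors p LEFT JOIN novels c ON c.author_id = p.id AND c.sales > 79365

Result:
name    | sales
--------+------
Atwood  | NULL 
Austen  | NULL 
Asimov  | NULL 
Le Guin | NULL 
Borges  | NULL 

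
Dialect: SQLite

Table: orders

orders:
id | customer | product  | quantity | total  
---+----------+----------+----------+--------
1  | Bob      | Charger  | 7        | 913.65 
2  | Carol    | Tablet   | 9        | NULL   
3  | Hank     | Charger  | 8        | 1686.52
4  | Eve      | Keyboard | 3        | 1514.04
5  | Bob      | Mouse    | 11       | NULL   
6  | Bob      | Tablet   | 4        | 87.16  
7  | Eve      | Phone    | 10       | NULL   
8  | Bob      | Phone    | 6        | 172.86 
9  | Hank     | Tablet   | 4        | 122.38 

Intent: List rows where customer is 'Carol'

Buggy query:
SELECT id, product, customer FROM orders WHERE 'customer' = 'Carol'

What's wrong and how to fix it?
Bug: 'customer' in single quotes is a string literal, not the column; the comparison is literal-vs-literal and never true

Fix: Remove the quotes around the column name (or use double quotes for an identifier)

Corrected query:
SELECT id, product, customer FROM orders WHERE customer = 'Carol'

Result:
id | product | customer
---+---------+---------
2  | Tablet  | Carol   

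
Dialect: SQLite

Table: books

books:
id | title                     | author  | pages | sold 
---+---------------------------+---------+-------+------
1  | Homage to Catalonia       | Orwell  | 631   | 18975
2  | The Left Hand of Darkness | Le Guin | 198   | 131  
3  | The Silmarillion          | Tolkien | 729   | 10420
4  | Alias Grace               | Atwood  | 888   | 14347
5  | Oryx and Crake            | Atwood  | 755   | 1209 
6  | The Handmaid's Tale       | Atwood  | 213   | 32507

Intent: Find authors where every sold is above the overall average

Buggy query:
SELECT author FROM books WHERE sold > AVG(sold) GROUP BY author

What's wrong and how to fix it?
Bug: WHERE evaluates per row before aggregation, so AVG() is unavailable

Fix: Use a subquery for AVG and a HAVING MIN(...) filter so the condition holds for every row in the group

Corrected query:
SELECT author FROM books GROUP BY author HAVING MIN(sold) > (SELECT AVG(sold) FROM books)

Result:
author
------
Orwell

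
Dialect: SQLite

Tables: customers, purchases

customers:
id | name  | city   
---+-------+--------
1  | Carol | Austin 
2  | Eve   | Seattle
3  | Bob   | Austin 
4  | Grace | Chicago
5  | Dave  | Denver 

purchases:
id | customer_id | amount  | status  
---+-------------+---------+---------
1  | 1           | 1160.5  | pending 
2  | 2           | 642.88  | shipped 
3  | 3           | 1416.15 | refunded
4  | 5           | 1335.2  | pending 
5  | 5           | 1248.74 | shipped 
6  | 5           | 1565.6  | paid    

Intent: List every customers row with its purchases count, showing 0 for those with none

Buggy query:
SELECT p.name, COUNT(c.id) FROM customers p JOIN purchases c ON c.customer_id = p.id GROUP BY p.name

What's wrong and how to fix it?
Bug: An inner join excludes parents with zero children

Fix: Switch to LEFT JOIN to retain unmatched parent rows

Corrected query:
SELECT p.name, COUNT(c.id) FROM customers p LEFT JOIN purchases c ON c.customer_id = p.id GROUP BY p.name

Result:
name  | COUNT(c.id)
------+------------
Bob   | 1          
Carol | 1          
Dave  | 3          
Eve   | 1          
Grace | 0          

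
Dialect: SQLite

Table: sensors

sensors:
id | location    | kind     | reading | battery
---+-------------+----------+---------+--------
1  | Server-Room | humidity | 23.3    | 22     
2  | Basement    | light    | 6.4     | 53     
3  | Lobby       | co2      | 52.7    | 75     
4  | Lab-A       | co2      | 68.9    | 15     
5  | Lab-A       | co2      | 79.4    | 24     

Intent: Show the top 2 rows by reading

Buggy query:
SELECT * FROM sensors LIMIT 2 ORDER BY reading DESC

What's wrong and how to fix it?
Bug: LIMIT must come after ORDER BY

Fix: Swap the clauses: ORDER BY first, then LIMIT

Corrected query:
SELECT * FROM sensors ORDER BY reading DESC LIMIT 2

Result:
id | location | kind | reading | battery
---+----------+------+---------+--------
5  | Lab-A    | co2  | 79.4    | 24     
4  | Lab-A    | co2  | 68.9    | 15     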